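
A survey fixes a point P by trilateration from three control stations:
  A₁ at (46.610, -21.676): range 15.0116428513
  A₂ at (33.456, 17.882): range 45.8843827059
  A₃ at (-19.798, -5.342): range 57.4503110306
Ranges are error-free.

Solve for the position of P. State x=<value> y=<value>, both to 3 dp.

x=32.995 y=-28.000

eq1: (x − 46.610)² + (y + 21.676)² = 15.0116428513²
eq2: (x − 33.456)² + (y − 17.882)² = 45.8843827059²
eq3: (x + 19.798)² + (y + 5.342)² = 57.4503110306²
eq3−eq1, eq3−eq2 (x²,y² cancel):
  132.816·x − 32.668·y = 5297.032124
  106.508·x + 46.448·y = 2213.733753
det = 132.816·46.448 − -32.668·106.508 = 9648.440912
x = (5297.032124·46.448 − -32.668·2213.733753) / 9648.440912 = 32.995466
y = (132.816·2213.733753 − 5297.032124·106.508) / 9648.440912 = -28.000071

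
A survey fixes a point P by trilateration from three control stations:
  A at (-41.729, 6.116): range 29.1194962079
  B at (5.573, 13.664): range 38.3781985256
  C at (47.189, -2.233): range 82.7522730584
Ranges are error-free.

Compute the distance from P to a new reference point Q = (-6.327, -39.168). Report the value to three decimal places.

eq1: (x + 41.729)² + (y − 6.116)² = 29.1194962079²
eq2: (x − 5.573)² + (y − 13.664)² = 38.3781985256²
eq3: (x − 47.189)² + (y + 2.233)² = 82.7522730584²
eq3−eq2, eq3−eq1 (x²,y² cancel):
  -83.232·x + 31.794·y = 3361.027789
  -177.836·x + 16.698·y = 5546.920524
det = -83.232·16.698 − 31.794·-177.836 = 4264.309848
x = (3361.027789·16.698 − 31.794·5546.920524) / 4264.309848 = -28.195969
y = (-83.232·5546.920524 − 3361.027789·-177.836) / 4264.309848 = 31.899757
|P − Q| = √((-28.195969 − -6.327)² + (31.899757 − -39.168)²) = 74.356425

74.356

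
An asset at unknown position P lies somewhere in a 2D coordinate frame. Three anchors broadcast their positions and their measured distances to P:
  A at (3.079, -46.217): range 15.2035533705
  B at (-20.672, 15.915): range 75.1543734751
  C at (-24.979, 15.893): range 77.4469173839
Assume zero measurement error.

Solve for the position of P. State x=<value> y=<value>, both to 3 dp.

eq1: (x − 3.079)² + (y + 46.217)² = 15.2035533705²
eq2: (x + 20.672)² + (y − 15.915)² = 75.1543734751²
eq3: (x + 24.979)² + (y − 15.893)² = 77.4469173839²
eq3−eq1, eq3−eq2 (x²,y² cancel):
  56.116·x − 124.220·y = 7035.830417
  8.614·x + 0.044·y = 153.926079
det = 56.116·0.044 − -124.220·8.614 = 1072.500184
x = (7035.830417·0.044 − -124.220·153.926079) / 1072.500184 = 18.116803
y = (56.116·153.926079 − 7035.830417·8.614) / 1072.500184 = -48.455868

x=18.117 y=-48.456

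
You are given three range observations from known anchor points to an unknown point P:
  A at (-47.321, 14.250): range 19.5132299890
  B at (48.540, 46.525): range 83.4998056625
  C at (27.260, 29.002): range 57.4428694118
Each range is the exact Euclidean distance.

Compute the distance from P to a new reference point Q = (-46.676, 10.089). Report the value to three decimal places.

eq1: (x + 47.321)² + (y − 14.250)² = 19.5132299890²
eq2: (x − 48.540)² + (y − 46.525)² = 83.4998056625²
eq3: (x − 27.260)² + (y − 29.002)² = 57.4428694118²
eq3−eq2, eq3−eq1 (x²,y² cancel):
  42.560·x + 35.046·y = -736.050678
  -149.162·x − 29.504·y = 3777.033039
det = 42.560·-29.504 − 35.046·-149.162 = 3971.841212
x = (-736.050678·-29.504 − 35.046·3777.033039) / 3971.841212 = -27.859488
y = (42.560·3777.033039 − -736.050678·-149.162) / 3971.841212 = 12.830255
|P − Q| = √((-27.859488 − -46.676)² + (12.830255 − 10.089)²) = 19.015142

19.015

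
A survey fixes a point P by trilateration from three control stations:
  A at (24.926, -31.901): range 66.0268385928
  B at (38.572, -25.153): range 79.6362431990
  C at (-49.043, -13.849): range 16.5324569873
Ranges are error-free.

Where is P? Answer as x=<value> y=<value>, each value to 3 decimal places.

eq1: (x − 24.926)² + (y + 31.901)² = 66.0268385928²
eq2: (x − 38.572)² + (y + 25.153)² = 79.6362431990²
eq3: (x + 49.043)² + (y + 13.849)² = 16.5324569873²
eq3−eq2, eq3−eq1 (x²,y² cancel):
  175.230·x − 22.608·y = -6545.147154
  147.938·x − 36.104·y = -5044.252654
det = 175.230·-36.104 − -22.608·147.938 = -2981.921616
x = (-6545.147154·-36.104 − -22.608·-5044.252654) / -2981.921616 = -41.002261
y = (175.230·-5044.252654 − -6545.147154·147.938) / -2981.921616 = -28.294368

x=-41.002 y=-28.294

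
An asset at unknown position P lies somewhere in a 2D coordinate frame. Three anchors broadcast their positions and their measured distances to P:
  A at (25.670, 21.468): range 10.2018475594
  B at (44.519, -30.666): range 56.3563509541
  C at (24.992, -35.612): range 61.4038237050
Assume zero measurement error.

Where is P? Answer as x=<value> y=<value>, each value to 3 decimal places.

eq1: (x − 25.670)² + (y − 21.468)² = 10.2018475594²
eq2: (x − 44.519)² + (y + 30.666)² = 56.3563509541²
eq3: (x − 24.992)² + (y + 35.612)² = 61.4038237050²
eq2−eq1, eq2−eq3 (x²,y² cancel):
  -37.698·x + 104.268·y = 1269.439606
  -39.054·x − 9.892·y = -1623.921582
det = -37.698·-9.892 − 104.268·-39.054 = 4444.991088
x = (1269.439606·-9.892 − 104.268·-1623.921582) / 4444.991088 = 35.267958
y = (-37.698·-1623.921582 − 1269.439606·-39.054) / 4444.991088 = 24.925875

x=35.268 y=24.926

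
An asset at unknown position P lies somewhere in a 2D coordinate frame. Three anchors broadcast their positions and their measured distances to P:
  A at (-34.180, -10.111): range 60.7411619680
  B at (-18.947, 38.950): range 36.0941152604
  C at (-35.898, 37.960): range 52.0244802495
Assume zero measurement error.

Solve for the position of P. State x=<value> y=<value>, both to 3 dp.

x=14.716 y=25.927

eq1: (x + 34.180)² + (y + 10.111)² = 60.7411619680²
eq2: (x + 18.947)² + (y − 38.950)² = 36.0941152604²
eq3: (x + 35.898)² + (y − 37.960)² = 52.0244802495²
eq3−eq2, eq3−eq1 (x²,y² cancel):
  33.902·x + 1.980·y = 550.224694
  3.436·x − 96.142·y = -2442.065495
det = 33.902·-96.142 − 1.980·3.436 = -3266.209364
x = (550.224694·-96.142 − 1.980·-2442.065495) / -3266.209364 = 14.715656
y = (33.902·-2442.065495 − 550.224694·3.436) / -3266.209364 = 25.926530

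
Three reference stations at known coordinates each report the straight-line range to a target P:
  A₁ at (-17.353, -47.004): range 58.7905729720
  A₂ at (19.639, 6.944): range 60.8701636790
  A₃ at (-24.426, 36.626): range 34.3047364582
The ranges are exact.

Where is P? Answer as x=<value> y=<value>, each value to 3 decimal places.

eq1: (x + 17.353)² + (y + 47.004)² = 58.7905729720²
eq2: (x − 19.639)² + (y − 6.944)² = 60.8701636790²
eq3: (x + 24.426)² + (y − 36.626)² = 34.3047364582²
eq2−eq1, eq2−eq3 (x²,y² cancel):
  -73.984·x − 107.896·y = 2325.438524
  -88.130·x + 59.364·y = 4032.545778
det = -73.984·59.364 − -107.896·-88.130 = -13900.860656
x = (2325.438524·59.364 − -107.896·4032.545778) / -13900.860656 = -41.230749
y = (-73.984·4032.545778 − 2325.438524·-88.130) / -13900.860656 = 6.719222

x=-41.231 y=6.719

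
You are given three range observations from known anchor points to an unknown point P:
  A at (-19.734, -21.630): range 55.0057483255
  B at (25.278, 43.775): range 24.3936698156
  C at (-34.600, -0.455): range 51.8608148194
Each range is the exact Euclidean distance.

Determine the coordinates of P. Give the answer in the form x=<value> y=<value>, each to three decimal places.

x=11.217 y=23.841

eq1: (x + 19.734)² + (y + 21.630)² = 55.0057483255²
eq2: (x − 25.278)² + (y − 43.775)² = 24.3936698156²
eq3: (x + 34.600)² + (y + 0.455)² = 51.8608148194²
eq2−eq1, eq2−eq3 (x²,y² cancel):
  -90.024·x − 130.810·y = -4128.521475
  -119.756·x − 88.460·y = -3452.353871
det = -90.024·-88.460 − -130.810·-119.756 = -7701.759320
x = (-4128.521475·-88.460 − -130.810·-3452.353871) / -7701.759320 = 11.217359
y = (-90.024·-3452.353871 − -4128.521475·-119.756) / -7701.759320 = 23.841373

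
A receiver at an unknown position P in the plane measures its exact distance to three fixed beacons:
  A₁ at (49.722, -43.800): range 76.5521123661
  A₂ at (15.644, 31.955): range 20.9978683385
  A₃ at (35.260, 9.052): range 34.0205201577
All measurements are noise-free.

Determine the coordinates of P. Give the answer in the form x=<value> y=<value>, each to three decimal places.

eq1: (x − 49.722)² + (y + 43.800)² = 76.5521123661²
eq2: (x − 15.644)² + (y − 31.955)² = 20.9978683385²
eq3: (x − 35.260)² + (y − 9.052)² = 34.0205201577²
eq2−eq3, eq2−eq1 (x²,y² cancel):
  39.232·x − 45.806·y = -657.135774
  68.156·x − 151.510·y = -2294.454910
det = 39.232·-151.510 − -45.806·68.156 = -2822.086584
x = (-657.135774·-151.510 − -45.806·-2294.454910) / -2822.086584 = 1.962080
y = (39.232·-2294.454910 − -657.135774·68.156) / -2822.086584 = 16.026549

x=1.962 y=16.027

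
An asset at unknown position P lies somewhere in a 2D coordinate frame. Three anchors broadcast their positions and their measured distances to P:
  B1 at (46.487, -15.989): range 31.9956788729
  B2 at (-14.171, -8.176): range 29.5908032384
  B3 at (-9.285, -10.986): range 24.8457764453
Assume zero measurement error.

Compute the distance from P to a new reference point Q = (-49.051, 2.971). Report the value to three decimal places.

eq1: (x − 46.487)² + (y + 15.989)² = 31.9956788729²
eq2: (x + 14.171)² + (y + 8.176)² = 29.5908032384²
eq3: (x + 9.285)² + (y + 10.986)² = 24.8457764453²
eq1−eq2, eq1−eq3 (x²,y² cancel):
  -121.316·x + 15.626·y = -2000.917243
  -111.544·x + 10.006·y = -1803.375010
det = -121.316·10.006 − 15.626·-111.544 = 529.098648
x = (-2000.917243·10.006 − 15.626·-1803.375010) / 529.098648 = 15.419355
y = (-121.316·-1803.375010 − -2000.917243·-111.544) / 529.098648 = -8.338842
|P − Q| = √((15.419355 − -49.051)² + (-8.338842 − 2.971)²) = 65.454864

65.455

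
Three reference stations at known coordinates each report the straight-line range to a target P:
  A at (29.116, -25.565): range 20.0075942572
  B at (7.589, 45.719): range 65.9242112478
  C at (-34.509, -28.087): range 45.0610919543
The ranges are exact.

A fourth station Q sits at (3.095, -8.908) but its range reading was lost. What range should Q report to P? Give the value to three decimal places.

eq1: (x − 29.116)² + (y + 25.565)² = 20.0075942572²
eq2: (x − 7.589)² + (y − 45.719)² = 65.9242112478²
eq3: (x + 34.509)² + (y + 28.087)² = 45.0610919543²
eq2−eq3, eq2−eq1 (x²,y² cancel):
  -84.196·x − 147.612·y = 2147.430389
  43.054·x − 142.568·y = 3299.188600
det = -84.196·-142.568 − -147.612·43.054 = 18358.942376
x = (2147.430389·-142.568 − -147.612·3299.188600) / 18358.942376 = 9.850511
y = (-84.196·3299.188600 − 2147.430389·43.054) / 18358.942376 = -20.166410
|P − Q| = √((9.850511 − 3.095)² + (-20.166410 − -8.908)²) = 13.129689

13.130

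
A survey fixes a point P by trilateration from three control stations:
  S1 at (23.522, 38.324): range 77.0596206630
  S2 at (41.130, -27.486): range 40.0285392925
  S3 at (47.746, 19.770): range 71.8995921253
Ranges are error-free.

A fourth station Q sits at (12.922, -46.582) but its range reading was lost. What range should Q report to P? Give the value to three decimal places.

eq1: (x − 23.522)² + (y − 38.324)² = 77.0596206630²
eq2: (x − 41.130)² + (y + 27.486)² = 40.0285392925²
eq3: (x − 47.746)² + (y − 19.770)² = 71.8995921253²
eq1−eq3, eq1−eq2 (x²,y² cancel):
  48.448·x − 37.108·y = 1417.153745
  35.216·x − 131.620·y = 4761.044815
det = 48.448·-131.620 − -37.108·35.216 = -5069.930432
x = (1417.153745·-131.620 − -37.108·4761.044815) / -5069.930432 = 1.943404
y = (48.448·4761.044815 − 1417.153745·35.216) / -5069.930432 = -35.652681
|P − Q| = √((1.943404 − 12.922)² + (-35.652681 − -46.582)²) = 15.491274

15.491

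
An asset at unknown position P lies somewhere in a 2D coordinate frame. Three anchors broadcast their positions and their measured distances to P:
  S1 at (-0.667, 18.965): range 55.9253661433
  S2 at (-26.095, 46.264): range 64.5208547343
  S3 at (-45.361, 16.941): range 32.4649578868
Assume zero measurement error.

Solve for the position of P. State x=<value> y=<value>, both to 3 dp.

eq1: (x + 0.667)² + (y − 18.965)² = 55.9253661433²
eq2: (x + 26.095)² + (y − 46.264)² = 64.5208547343²
eq3: (x + 45.361)² + (y − 16.941)² = 32.4649578868²
eq2−eq1, eq2−eq3 (x²,y² cancel):
  50.856·x − 54.598·y = -1425.896490
  -38.532·x − 58.646·y = 2632.278286
det = 50.856·-58.646 − -54.598·-38.532 = -5086.271112
x = (-1425.896490·-58.646 − -54.598·2632.278286) / -5086.271112 = -44.696842
y = (50.856·2632.278286 − -1425.896490·-38.532) / -5086.271112 = -15.517164

x=-44.697 y=-15.517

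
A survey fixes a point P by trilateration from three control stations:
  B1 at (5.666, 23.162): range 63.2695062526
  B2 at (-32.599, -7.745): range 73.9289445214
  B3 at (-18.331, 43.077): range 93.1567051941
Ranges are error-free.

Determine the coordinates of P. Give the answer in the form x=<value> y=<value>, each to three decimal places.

eq1: (x − 5.666)² + (y − 23.162)² = 63.2695062526²
eq2: (x + 32.599)² + (y + 7.745)² = 73.9289445214²
eq3: (x + 18.331)² + (y − 43.077)² = 93.1567051941²
eq2−eq3, eq2−eq1 (x²,y² cancel):
  28.536·x + 101.644·y = -2143.709221
  76.530·x + 61.814·y = 908.360391
det = 28.536·61.814 − 101.644·76.530 = -6014.891016
x = (-2143.709221·61.814 − 101.644·908.360391) / -6014.891016 = 37.380665
y = (28.536·908.360391 − -2143.709221·76.530) / -6014.891016 = -31.584785

x=37.381 y=-31.585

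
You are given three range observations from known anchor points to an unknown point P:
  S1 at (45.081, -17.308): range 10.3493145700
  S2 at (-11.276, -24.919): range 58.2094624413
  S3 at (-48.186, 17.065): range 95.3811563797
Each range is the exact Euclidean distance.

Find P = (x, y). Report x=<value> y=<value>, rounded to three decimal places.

x=44.108 y=-7.005

eq1: (x − 45.081)² + (y + 17.308)² = 10.3493145700²
eq2: (x + 11.276)² + (y + 24.919)² = 58.2094624413²
eq3: (x + 48.186)² + (y − 17.065)² = 95.3811563797²
eq1−eq3, eq1−eq2 (x²,y² cancel):
  -186.534·x + 68.746·y = -8709.215284
  -112.714·x − 15.222·y = -4864.991894
det = -186.534·-15.222 − 68.746·-112.714 = 10588.057192
x = (-8709.215284·-15.222 − 68.746·-4864.991894) / 10588.057192 = 44.108225
y = (-186.534·-4864.991894 − -8709.215284·-112.714) / 10588.057192 = -7.004504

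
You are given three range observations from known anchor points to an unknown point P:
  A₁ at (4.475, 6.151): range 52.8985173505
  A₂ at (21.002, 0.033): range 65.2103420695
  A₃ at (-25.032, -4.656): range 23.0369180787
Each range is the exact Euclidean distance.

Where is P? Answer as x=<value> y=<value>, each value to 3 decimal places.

eq1: (x − 4.475)² + (y − 6.151)² = 52.8985173505²
eq2: (x − 21.002)² + (y − 0.033)² = 65.2103420695²
eq3: (x + 25.032)² + (y + 4.656)² = 23.0369180787²
eq2−eq3, eq2−eq1 (x²,y² cancel):
  -92.068·x − 9.378·y = 3928.883385
  -33.054·x + 12.236·y = 1070.910908
det = -92.068·12.236 − -9.378·-33.054 = -1436.524460
x = (3928.883385·12.236 − -9.378·1070.910908) / -1436.524460 = -40.456547
y = (-92.068·1070.910908 − 3928.883385·-33.054) / -1436.524460 = -21.766901

x=-40.457 y=-21.767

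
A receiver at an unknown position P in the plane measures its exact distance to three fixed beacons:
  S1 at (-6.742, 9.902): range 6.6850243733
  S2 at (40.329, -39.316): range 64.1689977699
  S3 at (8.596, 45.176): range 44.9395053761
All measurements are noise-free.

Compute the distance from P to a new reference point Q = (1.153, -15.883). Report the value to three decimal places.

21.094

eq1: (x + 6.742)² + (y − 9.902)² = 6.6850243733²
eq2: (x − 40.329)² + (y + 39.316)² = 64.1689977699²
eq3: (x − 8.596)² + (y − 45.176)² = 44.9395053761²
eq1−eq2, eq1−eq3 (x²,y² cancel):
  94.142·x − 98.436·y = -1044.298795
  30.676·x + 70.548·y = -3.611569
det = 94.142·70.548 − -98.436·30.676 = 9661.152552
x = (-1044.298795·70.548 − -98.436·-3.611569) / 9661.152552 = -7.662512
y = (94.142·-3.611569 − -1044.298795·30.676) / 9661.152552 = 3.280655
|P − Q| = √((-7.662512 − 1.153)² + (3.280655 − -15.883)²) = 21.094050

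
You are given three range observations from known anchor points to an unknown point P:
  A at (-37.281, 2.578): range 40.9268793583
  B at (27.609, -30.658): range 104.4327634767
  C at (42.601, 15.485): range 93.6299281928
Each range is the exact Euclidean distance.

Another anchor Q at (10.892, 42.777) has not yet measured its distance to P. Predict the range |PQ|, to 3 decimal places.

eq1: (x + 37.281)² + (y − 2.578)² = 40.9268793583²
eq2: (x − 27.609)² + (y + 30.658)² = 104.4327634767²
eq3: (x − 42.601)² + (y − 15.485)² = 93.6299281928²
eq3−eq1, eq3−eq2 (x²,y² cancel):
  -159.764·x − 25.814·y = 6433.442618
  -29.984·x − 92.286·y = -2492.099215
det = -159.764·-92.286 − -25.814·-29.984 = 13969.973528
x = (6433.442618·-92.286 − -25.814·-2492.099215) / 13969.973528 = -47.104437
y = (-159.764·-2492.099215 − 6433.442618·-29.984) / 13969.973528 = 42.308461
|P − Q| = √((-47.104437 − 10.892)² + (42.308461 − 42.777)²) = 57.998329

57.998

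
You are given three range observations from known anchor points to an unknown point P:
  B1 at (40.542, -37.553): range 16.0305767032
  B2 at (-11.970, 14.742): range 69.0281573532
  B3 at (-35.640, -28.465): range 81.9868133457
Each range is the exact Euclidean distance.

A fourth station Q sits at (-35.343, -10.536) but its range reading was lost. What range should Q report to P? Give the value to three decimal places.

eq1: (x − 40.542)² + (y + 37.553)² = 16.0305767032²
eq2: (x + 11.970)² + (y − 14.742)² = 69.0281573532²
eq3: (x + 35.640)² + (y + 28.465)² = 81.9868133457²
eq2−eq1, eq2−eq3 (x²,y² cancel):
  105.024·x − 104.590·y = 7201.181227
  -47.340·x − 86.414·y = -237.092694
det = 105.024·-86.414 − -104.590·-47.340 = -14026.834536
x = (7201.181227·-86.414 − -104.590·-237.092694) / -14026.834536 = 46.131606
y = (105.024·-237.092694 − 7201.181227·-47.340) / -14026.834536 = -22.528497
|P − Q| = √((46.131606 − -35.343)² + (-22.528497 − -10.536)²) = 82.352482

82.352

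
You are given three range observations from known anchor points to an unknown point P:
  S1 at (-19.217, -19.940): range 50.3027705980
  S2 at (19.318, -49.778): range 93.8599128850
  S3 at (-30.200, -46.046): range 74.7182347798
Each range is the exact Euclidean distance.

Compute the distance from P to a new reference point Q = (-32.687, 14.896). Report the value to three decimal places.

eq1: (x + 19.217)² + (y + 19.940)² = 50.3027705980²
eq2: (x − 19.318)² + (y + 49.778)² = 93.8599128850²
eq3: (x + 30.200)² + (y + 46.046)² = 74.7182347798²
eq3−eq1, eq3−eq2 (x²,y² cancel):
  21.966·x + 52.212·y = 787.068452
  99.036·x − 7.464·y = -3408.108346
det = 21.966·-7.464 − 52.212·99.036 = -5334.821856
x = (787.068452·-7.464 − 52.212·-3408.108346) / -5334.821856 = -32.254024
y = (21.966·-3408.108346 − 787.068452·99.036) / -5334.821856 = 28.643997
|P − Q| = √((-32.254024 − -32.687)² + (28.643997 − 14.896)²) = 13.754813

13.755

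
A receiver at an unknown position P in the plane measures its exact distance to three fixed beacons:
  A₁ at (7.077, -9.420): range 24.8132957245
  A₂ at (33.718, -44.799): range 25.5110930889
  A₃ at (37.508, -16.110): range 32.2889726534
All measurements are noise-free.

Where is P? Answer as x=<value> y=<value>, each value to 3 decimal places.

x=10.615 y=-33.980

eq1: (x − 7.077)² + (y + 9.420)² = 24.8132957245²
eq2: (x − 33.718)² + (y + 44.799)² = 25.5110930889²
eq3: (x − 37.508)² + (y + 16.110)² = 32.2889726534²
eq3−eq1, eq3−eq2 (x²,y² cancel):
  -60.862·x + 13.380·y = -1100.683725
  -7.580·x − 57.378·y = 1869.233645
det = -60.862·-57.378 − 13.380·-7.580 = 3593.560236
x = (-1100.683725·-57.378 − 13.380·1869.233645) / 3593.560236 = 10.614734
y = (-60.862·1869.233645 − -1100.683725·-7.580) / 3593.560236 = -33.979806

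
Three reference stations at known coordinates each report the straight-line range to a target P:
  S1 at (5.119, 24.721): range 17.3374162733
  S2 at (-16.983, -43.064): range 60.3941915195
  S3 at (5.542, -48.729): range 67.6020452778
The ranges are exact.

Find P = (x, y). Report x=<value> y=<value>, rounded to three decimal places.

x=-10.389 y=16.969

eq1: (x − 5.119)² + (y − 24.721)² = 17.3374162733²
eq2: (x + 16.983)² + (y + 43.064)² = 60.3941915195²
eq3: (x − 5.542)² + (y + 48.729)² = 67.6020452778²
eq2−eq3, eq2−eq1 (x²,y² cancel):
  45.050·x − 11.330·y = -660.279336
  44.204·x + 135.570·y = 1841.273983
det = 45.050·135.570 − -11.330·44.204 = 6608.259820
x = (-660.279336·135.570 − -11.330·1841.273983) / 6608.259820 = -10.388883
y = (45.050·1841.273983 − -660.279336·44.204) / 6608.259820 = 16.969124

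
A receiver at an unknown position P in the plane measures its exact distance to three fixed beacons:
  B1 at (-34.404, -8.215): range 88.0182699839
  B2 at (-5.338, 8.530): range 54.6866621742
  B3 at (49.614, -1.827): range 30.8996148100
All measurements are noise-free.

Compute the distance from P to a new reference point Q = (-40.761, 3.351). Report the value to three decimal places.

eq1: (x + 34.404)² + (y + 8.215)² = 88.0182699839²
eq2: (x + 5.338)² + (y − 8.530)² = 54.6866621742²
eq3: (x − 49.614)² + (y + 1.827)² = 30.8996148100²
eq3−eq1, eq3−eq2 (x²,y² cancel):
  -168.036·x − 12.776·y = -8006.195140
  -109.904·x + 20.714·y = -4399.476605
det = -168.036·20.714 − -12.776·-109.904 = -4884.831208
x = (-8006.195140·20.714 − -12.776·-4399.476605) / -4884.831208 = 45.456645
y = (-168.036·-4399.476605 − -8006.195140·-109.904) / -4884.831208 = 28.791664
|P − Q| = √((45.456645 − -40.761)² + (28.791664 − 3.351)²) = 89.892768

89.893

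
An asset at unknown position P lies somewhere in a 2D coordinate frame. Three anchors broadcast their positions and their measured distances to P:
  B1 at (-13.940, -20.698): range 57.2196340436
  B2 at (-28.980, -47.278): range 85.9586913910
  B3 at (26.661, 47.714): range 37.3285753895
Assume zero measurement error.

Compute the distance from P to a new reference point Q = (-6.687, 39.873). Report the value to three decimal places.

4.194

eq1: (x + 13.940)² + (y + 20.698)² = 57.2196340436²
eq2: (x + 28.980)² + (y + 47.278)² = 85.9586913910²
eq3: (x − 26.661)² + (y − 47.714)² = 37.3285753895²
eq3−eq1, eq3−eq2 (x²,y² cancel):
  -81.202·x − 136.824·y = -4245.367892
  -111.282·x − 189.984·y = -5907.859118
det = -81.202·-189.984 − -136.824·-111.282 = 201.032400
x = (-4245.367892·-189.984 − -136.824·-5907.859118) / 201.032400 = -8.878879
y = (-81.202·-5907.859118 − -4245.367892·-111.282) / 201.032400 = 36.297364
|P − Q| = √((-8.878879 − -6.687)² + (36.297364 − 39.873)²) = 4.193984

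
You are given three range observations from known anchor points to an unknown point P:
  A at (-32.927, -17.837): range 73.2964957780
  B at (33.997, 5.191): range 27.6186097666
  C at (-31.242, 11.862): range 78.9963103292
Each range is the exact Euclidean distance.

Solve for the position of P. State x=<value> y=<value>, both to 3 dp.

eq1: (x + 32.927)² + (y + 17.837)² = 73.2964957780²
eq2: (x − 33.997)² + (y − 5.191)² = 27.6186097666²
eq3: (x + 31.242)² + (y − 11.862)² = 78.9963103292²
eq1−eq2, eq1−eq3 (x²,y² cancel):
  133.848·x + 46.056·y = 4389.985280
  3.370·x + 59.398·y = -1153.617042
det = 133.848·59.398 − 46.056·3.370 = 7795.094784
x = (4389.985280·59.398 − 46.056·-1153.617042) / 7795.094784 = 40.267289
y = (133.848·-1153.617042 − 4389.985280·3.370) / 7795.094784 = -21.706418

x=40.267 y=-21.706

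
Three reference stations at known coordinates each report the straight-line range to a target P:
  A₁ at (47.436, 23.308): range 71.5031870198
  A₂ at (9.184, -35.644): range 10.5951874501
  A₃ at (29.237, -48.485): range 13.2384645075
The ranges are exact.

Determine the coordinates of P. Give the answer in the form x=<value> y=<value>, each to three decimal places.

eq1: (x − 47.436)² + (y − 23.308)² = 71.5031870198²
eq2: (x − 9.184)² + (y + 35.644)² = 10.5951874501²
eq3: (x − 29.237)² + (y + 48.485)² = 13.2384645075²
eq3−eq1, eq3−eq2 (x²,y² cancel):
  36.398·x + 143.586·y = -5349.609245
  -40.106·x + 25.682·y = -1787.757857
det = 36.398·25.682 − 143.586·-40.106 = 6693.433552
x = (-5349.609245·25.682 − 143.586·-1787.757857) / 6693.433552 = 17.824684
y = (36.398·-1787.757857 − -5349.609245·-40.106) / 6693.433552 = -41.775605

x=17.825 y=-41.776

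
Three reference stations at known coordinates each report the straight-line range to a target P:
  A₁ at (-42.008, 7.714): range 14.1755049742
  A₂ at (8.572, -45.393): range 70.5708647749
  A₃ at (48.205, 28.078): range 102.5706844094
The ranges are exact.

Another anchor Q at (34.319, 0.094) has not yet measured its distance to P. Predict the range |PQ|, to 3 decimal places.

83.470

eq1: (x + 42.008)² + (y − 7.714)² = 14.1755049742²
eq2: (x − 8.572)² + (y + 45.393)² = 70.5708647749²
eq3: (x − 48.205)² + (y − 28.078)² = 102.5706844094²
eq1−eq2, eq1−eq3 (x²,y² cancel):
  101.160·x − 106.214·y = -4469.476241
  180.426·x + 40.728·y = -9031.882110
det = 101.160·40.728 − -106.214·180.426 = 23283.811644
x = (-4469.476241·40.728 − -106.214·-9031.882110) / 23283.811644 = -49.018828
y = (101.160·-9031.882110 − -4469.476241·180.426) / 23283.811644 = -4.606440
|P − Q| = √((-49.018828 − 34.319)² + (-4.606440 − 0.094)²) = 83.470280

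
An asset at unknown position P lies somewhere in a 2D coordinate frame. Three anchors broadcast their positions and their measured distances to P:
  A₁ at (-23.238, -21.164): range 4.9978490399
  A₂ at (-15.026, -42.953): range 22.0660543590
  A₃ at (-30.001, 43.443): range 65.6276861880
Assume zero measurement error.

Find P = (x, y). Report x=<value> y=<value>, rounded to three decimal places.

x=-18.240 y=-21.122

eq1: (x + 23.238)² + (y + 21.164)² = 4.9978490399²
eq2: (x + 15.026)² + (y + 42.953)² = 22.0660543590²
eq3: (x + 30.001)² + (y − 43.443)² = 65.6276861880²
eq2−eq1, eq2−eq3 (x²,y² cancel):
  -16.424·x + 43.578·y = -620.889085
  -29.950·x + 172.792·y = -3103.469074
det = -16.424·172.792 − 43.578·-29.950 = -1532.774708
x = (-620.889085·172.792 − 43.578·-3103.469074) / -1532.774708 = -18.240325
y = (-16.424·-3103.469074 − -620.889085·-29.950) / -1532.774708 = -21.122314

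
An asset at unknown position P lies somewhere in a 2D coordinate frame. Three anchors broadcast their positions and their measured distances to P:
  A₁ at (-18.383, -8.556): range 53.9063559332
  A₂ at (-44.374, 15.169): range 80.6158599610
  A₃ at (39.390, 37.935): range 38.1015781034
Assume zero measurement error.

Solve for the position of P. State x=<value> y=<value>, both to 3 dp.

x=34.823 y=0.108

eq1: (x + 18.383)² + (y + 8.556)² = 53.9063559332²
eq2: (x + 44.374)² + (y − 15.169)² = 80.6158599610²
eq3: (x − 39.390)² + (y − 37.935)² = 38.1015781034²
eq1−eq3, eq1−eq2 (x²,y² cancel):
  115.546·x + 92.982·y = 4033.661456
  -51.982·x + 47.450·y = -1805.011055
det = 115.546·47.450 − 92.982·-51.982 = 10316.048024
x = (4033.661456·47.450 − 92.982·-1805.011055) / 10316.048024 = 34.822519
y = (115.546·-1805.011055 − 4033.661456·-51.982) / 10316.048024 = 0.108179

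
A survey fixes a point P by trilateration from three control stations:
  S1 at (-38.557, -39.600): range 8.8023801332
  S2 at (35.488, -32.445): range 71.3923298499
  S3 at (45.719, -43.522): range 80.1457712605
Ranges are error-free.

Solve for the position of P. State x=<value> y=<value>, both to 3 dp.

x=-34.337 y=-47.325

eq1: (x + 38.557)² + (y + 39.600)² = 8.8023801332²
eq2: (x − 35.488)² + (y + 32.445)² = 71.3923298499²
eq3: (x − 45.719)² + (y + 43.522)² = 80.1457712605²
eq1−eq3, eq1−eq2 (x²,y² cancel):
  168.552·x − 7.844·y = -5416.273559
  148.090·x + 14.310·y = -5762.108945
det = 168.552·14.310 − -7.844·148.090 = 3573.597080
x = (-5416.273559·14.310 − -7.844·-5762.108945) / 3573.597080 = -34.336511
y = (168.552·-5762.108945 − -5416.273559·148.090) / 3573.597080 = -47.324595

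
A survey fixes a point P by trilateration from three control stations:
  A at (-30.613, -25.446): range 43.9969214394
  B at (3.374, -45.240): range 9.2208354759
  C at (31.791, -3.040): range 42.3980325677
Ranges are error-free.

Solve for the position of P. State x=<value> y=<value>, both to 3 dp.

eq1: (x + 30.613)² + (y + 25.446)² = 43.9969214394²
eq2: (x − 3.374)² + (y + 45.240)² = 9.2208354759²
eq3: (x − 31.791)² + (y + 3.040)² = 42.3980325677²
eq1−eq2, eq1−eq3 (x²,y² cancel):
  67.974·x − 39.588·y = 2324.092080
  124.808·x + 44.812·y = -426.609473
det = 67.974·44.812 − -39.588·124.808 = 7986.949992
x = (2324.092080·44.812 − -39.588·-426.609473) / 7986.949992 = 10.925146
y = (67.974·-426.609473 − 2324.092080·124.808) / 7986.949992 = -39.948120

x=10.925 y=-39.948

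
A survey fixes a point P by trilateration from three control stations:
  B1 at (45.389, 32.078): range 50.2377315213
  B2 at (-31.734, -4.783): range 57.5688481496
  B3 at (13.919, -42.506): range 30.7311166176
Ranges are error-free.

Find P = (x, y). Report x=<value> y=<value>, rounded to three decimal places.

eq1: (x − 45.389)² + (y − 32.078)² = 50.2377315213²
eq2: (x + 31.734)² + (y + 4.783)² = 57.5688481496²
eq3: (x − 13.919)² + (y + 42.506)² = 30.7311166176²
eq1−eq2, eq1−eq3 (x²,y² cancel):
  -154.246·x − 73.722·y = -2849.578169
  -62.940·x − 149.168·y = 490.767332
det = -154.246·-149.168 − -73.722·-62.940 = 18368.504648
x = (-2849.578169·-149.168 − -73.722·490.767332) / 18368.504648 = 25.110712
y = (-154.246·490.767332 − -2849.578169·-62.940) / 18368.504648 = -13.885254

x=25.111 y=-13.885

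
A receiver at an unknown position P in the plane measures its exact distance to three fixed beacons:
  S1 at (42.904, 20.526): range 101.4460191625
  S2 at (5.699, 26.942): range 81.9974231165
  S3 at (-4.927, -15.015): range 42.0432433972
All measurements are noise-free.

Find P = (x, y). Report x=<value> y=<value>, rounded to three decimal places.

eq1: (x − 42.904)² + (y − 20.526)² = 101.4460191625²
eq2: (x − 5.699)² + (y − 26.942)² = 81.9974231165²
eq3: (x + 4.927)² + (y + 15.015)² = 42.0432433972²
eq2−eq3, eq2−eq1 (x²,y² cancel):
  -21.252·x − 83.914·y = 4447.318671
  74.410·x − 12.832·y = -2063.997479
det = -21.252·-12.832 − -83.914·74.410 = 6516.746404
x = (4447.318671·-12.832 − -83.914·-2063.997479) / 6516.746404 = -35.334546
y = (-21.252·-2063.997479 − 4447.318671·74.410) / 6516.746404 = -44.049728

x=-35.335 y=-44.050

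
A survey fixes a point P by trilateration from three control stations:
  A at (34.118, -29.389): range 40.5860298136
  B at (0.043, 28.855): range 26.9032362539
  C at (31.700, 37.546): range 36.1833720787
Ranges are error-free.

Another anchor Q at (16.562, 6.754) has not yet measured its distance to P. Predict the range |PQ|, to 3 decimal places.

2.586

eq1: (x − 34.118)² + (y + 29.389)² = 40.5860298136²
eq2: (x − 0.043)² + (y − 28.855)² = 26.9032362539²
eq3: (x − 31.700)² + (y − 37.546)² = 36.1833720787²
eq2−eq3, eq2−eq1 (x²,y² cancel):
  63.314·x + 17.382·y = 996.526948
  68.150·x − 116.488·y = 271.696676
det = 63.314·-116.488 − 17.382·68.150 = -8559.904532
x = (996.526948·-116.488 − 17.382·271.696676) / -8559.904532 = 14.113015
y = (63.314·271.696676 − 996.526948·68.150) / -8559.904532 = 5.924261
|P − Q| = √((14.113015 − 16.562)² + (5.924261 − 6.754)²) = 2.585729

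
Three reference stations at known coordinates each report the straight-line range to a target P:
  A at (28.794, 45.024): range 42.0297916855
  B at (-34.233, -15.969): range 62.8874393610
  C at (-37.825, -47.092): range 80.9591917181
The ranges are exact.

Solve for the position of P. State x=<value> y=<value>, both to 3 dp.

eq1: (x − 28.794)² + (y − 45.024)² = 42.0297916855²
eq2: (x + 34.233)² + (y + 15.969)² = 62.8874393610²
eq3: (x + 37.825)² + (y + 47.092)² = 80.9591917181²
eq3−eq2, eq3−eq1 (x²,y² cancel):
  7.184·x + 62.246·y = 378.080855
  133.238·x + 184.232·y = 3995.755258
det = 7.184·184.232 − 62.246·133.238 = -6970.009860
x = (378.080855·184.232 − 62.246·3995.755258) / -6970.009860 = 25.690809
y = (7.184·3995.755258 − 378.080855·133.238) / -6970.009860 = 3.108924

x=25.691 y=3.109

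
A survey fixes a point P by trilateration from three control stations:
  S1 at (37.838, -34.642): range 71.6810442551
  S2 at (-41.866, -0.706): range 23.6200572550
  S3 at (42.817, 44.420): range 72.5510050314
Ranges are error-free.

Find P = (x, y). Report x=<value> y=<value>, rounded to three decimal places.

x=-19.864 y=7.886

eq1: (x − 37.838)² + (y + 34.642)² = 71.6810442551²
eq2: (x + 41.866)² + (y + 0.706)² = 23.6200572550²
eq3: (x − 42.817)² + (y − 44.420)² = 72.5510050314²
eq1−eq3, eq1−eq2 (x²,y² cancel):
  9.958·x + 158.124·y = 1049.173255
  -159.408·x + 67.872·y = 3701.742985
det = 9.958·67.872 − 158.124·-159.408 = 25882.099968
x = (1049.173255·67.872 − 158.124·3701.742985) / 25882.099968 = -19.864112
y = (9.958·3701.742985 − 1049.173255·-159.408) / 25882.099968 = 7.886090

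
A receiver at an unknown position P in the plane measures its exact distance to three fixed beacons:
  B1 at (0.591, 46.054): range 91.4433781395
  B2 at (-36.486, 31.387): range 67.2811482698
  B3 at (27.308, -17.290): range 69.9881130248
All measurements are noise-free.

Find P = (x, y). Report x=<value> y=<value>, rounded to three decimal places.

x=-40.190 y=-35.792

eq1: (x − 0.591)² + (y − 46.054)² = 91.4433781395²
eq2: (x + 36.486)² + (y − 31.387)² = 67.2811482698²
eq3: (x − 27.308)² + (y + 17.290)² = 69.9881130248²
eq3−eq1, eq3−eq2 (x²,y² cancel):
  -53.434·x + 126.688·y = -2386.906208
  -127.588·x + 97.354·y = 1643.284053
det = -53.434·97.354 − 126.688·-127.588 = 10961.854908
x = (-2386.906208·97.354 − 126.688·1643.284053) / 10961.854908 = -40.190209
y = (-53.434·1643.284053 − -2386.906208·-127.588) / 10961.854908 = -35.792102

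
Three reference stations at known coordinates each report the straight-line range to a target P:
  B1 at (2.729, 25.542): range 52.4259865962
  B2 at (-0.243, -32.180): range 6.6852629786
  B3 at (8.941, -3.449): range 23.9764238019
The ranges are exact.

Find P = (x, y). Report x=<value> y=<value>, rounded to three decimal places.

x=3.822 y=-26.873

eq1: (x − 2.729)² + (y − 25.542)² = 52.4259865962²
eq2: (x + 0.243)² + (y + 32.180)² = 6.6852629786²
eq3: (x − 8.941)² + (y + 3.449)² = 23.9764238019²
eq2−eq3, eq2−eq1 (x²,y² cancel):
  18.368·x + 57.462·y = -1473.950524
  5.944·x + 115.444·y = -3079.561573
det = 18.368·115.444 − 57.462·5.944 = 1778.921264
x = (-1473.950524·115.444 − 57.462·-3079.561573) / 1778.921264 = 3.821992
y = (18.368·-3079.561573 − -1473.950524·5.944) / 1778.921264 = -26.872592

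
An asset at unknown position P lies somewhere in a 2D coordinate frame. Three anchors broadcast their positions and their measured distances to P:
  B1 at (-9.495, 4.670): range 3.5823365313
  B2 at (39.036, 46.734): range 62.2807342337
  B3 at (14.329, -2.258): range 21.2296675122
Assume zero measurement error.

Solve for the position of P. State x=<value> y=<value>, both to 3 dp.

eq1: (x + 9.495)² + (y − 4.670)² = 3.5823365313²
eq2: (x − 39.036)² + (y − 46.734)² = 62.2807342337²
eq3: (x − 14.329)² + (y + 2.258)² = 21.2296675122²
eq2−eq1, eq2−eq3 (x²,y² cancel):
  -97.062·x − 84.128·y = 270.144595
  -49.414·x − 97.984·y = -69.266173
det = -97.062·-97.984 − -84.128·-49.414 = 5353.422016
x = (270.144595·-97.984 − -84.128·-69.266173) / 5353.422016 = -6.032977
y = (-97.062·-69.266173 − 270.144595·-49.414) / 5353.422016 = 3.749385

x=-6.033 y=3.749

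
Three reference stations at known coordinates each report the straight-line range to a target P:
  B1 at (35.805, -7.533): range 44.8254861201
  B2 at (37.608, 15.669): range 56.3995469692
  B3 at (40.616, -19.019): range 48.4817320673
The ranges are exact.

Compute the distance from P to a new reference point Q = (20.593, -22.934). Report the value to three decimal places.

28.916

eq1: (x − 35.805)² + (y + 7.533)² = 44.8254861201²
eq2: (x − 37.608)² + (y − 15.669)² = 56.3995469692²
eq3: (x − 40.616)² + (y + 19.019)² = 48.4817320673²
eq1−eq2, eq1−eq3 (x²,y² cancel):
  3.606·x + 46.404·y = -850.449581
  9.622·x − 22.972·y = 331.483565
det = 3.606·-22.972 − 46.404·9.622 = -529.336320
x = (-850.449581·-22.972 − 46.404·331.483565) / -529.336320 = -7.848251
y = (3.606·331.483565 − -850.449581·9.622) / -529.336320 = -17.717197
|P − Q| = √((-7.848251 − 20.593)² + (-17.717197 − -22.934)²) = 28.915736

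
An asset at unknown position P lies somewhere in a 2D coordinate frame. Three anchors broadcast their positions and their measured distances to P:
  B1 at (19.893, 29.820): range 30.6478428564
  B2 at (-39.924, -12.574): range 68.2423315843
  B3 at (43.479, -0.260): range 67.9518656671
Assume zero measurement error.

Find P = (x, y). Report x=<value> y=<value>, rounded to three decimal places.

x=-5.802 y=46.525

eq1: (x − 19.893)² + (y − 29.820)² = 30.6478428564²
eq2: (x + 39.924)² + (y + 12.574)² = 68.2423315843²
eq3: (x − 43.479)² + (y + 0.260)² = 67.9518656671²
eq2−eq3, eq2−eq1 (x²,y² cancel):
  166.806·x + 24.628·y = 178.019561
  119.634·x + 84.788·y = 3250.658145
det = 166.806·84.788 − 24.628·119.634 = 11196.800976
x = (178.019561·84.788 − 24.628·3250.658145) / 11196.800976 = -5.801951
y = (166.806·3250.658145 − 178.019561·119.634) / 11196.800976 = 46.525083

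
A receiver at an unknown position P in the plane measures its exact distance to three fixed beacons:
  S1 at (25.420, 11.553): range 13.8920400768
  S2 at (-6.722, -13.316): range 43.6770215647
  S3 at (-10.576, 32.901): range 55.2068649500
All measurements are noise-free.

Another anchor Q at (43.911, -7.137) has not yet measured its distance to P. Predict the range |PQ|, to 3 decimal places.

12.462

eq1: (x − 25.420)² + (y − 11.553)² = 13.8920400768²
eq2: (x + 6.722)² + (y + 13.316)² = 43.6770215647²
eq3: (x + 10.576)² + (y − 32.901)² = 55.2068649500²
eq2−eq3, eq2−eq1 (x²,y² cancel):
  -7.708·x + 92.434·y = -168.289288
  64.284·x + 49.738·y = 2271.840504
det = -7.708·49.738 − 92.434·64.284 = -6325.407760
x = (-168.289288·49.738 − 92.434·2271.840504) / -6325.407760 = 34.521992
y = (-7.708·2271.840504 − -168.289288·64.284) / -6325.407760 = 1.058120
|P − Q| = √((34.521992 − 43.911)² + (1.058120 − -7.137)²) = 12.462482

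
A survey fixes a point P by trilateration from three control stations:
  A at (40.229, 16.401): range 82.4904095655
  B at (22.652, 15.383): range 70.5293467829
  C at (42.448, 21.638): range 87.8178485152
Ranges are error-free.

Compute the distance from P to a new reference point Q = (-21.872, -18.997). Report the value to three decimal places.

eq1: (x − 40.229)² + (y − 16.401)² = 82.4904095655²
eq2: (x − 22.652)² + (y − 15.383)² = 70.5293467829²
eq3: (x − 42.448)² + (y − 21.638)² = 87.8178485152²
eq3−eq1, eq3−eq2 (x²,y² cancel):
  -4.438·x − 10.474·y = 524.636342
  -39.592·x − 12.510·y = 1217.299805
det = -4.438·-12.510 − -10.474·-39.592 = -359.167228
x = (524.636342·-12.510 − -10.474·1217.299805) / -359.167228 = -17.225395
y = (-4.438·1217.299805 − 524.636342·-39.592) / -359.167228 = -42.790723
|P − Q| = √((-17.225395 − -21.872)² + (-42.790723 − -18.997)²) = 24.243189

24.243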